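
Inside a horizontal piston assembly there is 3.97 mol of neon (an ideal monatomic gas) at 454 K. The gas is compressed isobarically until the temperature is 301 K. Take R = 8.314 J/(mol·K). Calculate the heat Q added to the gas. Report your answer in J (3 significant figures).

Q ≈ -12600 J

Isobaric: W = nRΔT = (3.97)(8.314)(-153) = -5050 J.
ΔU = nCᵥΔT with Cᵥ = 3R/2: ΔU = (3.97)(12.47)(-153) = -7575 J.
Q = ΔU + W = -7575 − 5050 = -12625 J.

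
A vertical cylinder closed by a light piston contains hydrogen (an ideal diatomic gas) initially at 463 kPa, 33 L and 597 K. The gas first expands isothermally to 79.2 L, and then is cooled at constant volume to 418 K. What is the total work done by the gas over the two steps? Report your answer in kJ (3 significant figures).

Step 1 (isothermal): W = P₁V₁ ln(V₂/V₁) = (15279) ln(79.2/33) = 13376 J.
Step 2 (isochoric): W = 0 (constant volume).
W_total = 13376 + 0 = 13376 J.

W_total ≈ 13.4 kJ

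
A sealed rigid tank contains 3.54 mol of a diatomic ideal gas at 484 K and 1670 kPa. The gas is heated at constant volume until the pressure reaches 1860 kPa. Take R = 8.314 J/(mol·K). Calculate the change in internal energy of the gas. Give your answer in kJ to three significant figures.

Constant volume ⇒ W = 0, so Q = ΔU = nCᵥΔT with Cᵥ = 5R/2 = 20.79 J/(mol·K).
At constant V, T₂/T₁ = P₂/P₁ ⇒ ΔT = T₁(P₂/P₁ − 1) = 484·(1860/1670 − 1) = 55.07 K.
ΔU = (3.54)(20.79)(55.07) = 4052 J.

ΔU ≈ 4.05 kJ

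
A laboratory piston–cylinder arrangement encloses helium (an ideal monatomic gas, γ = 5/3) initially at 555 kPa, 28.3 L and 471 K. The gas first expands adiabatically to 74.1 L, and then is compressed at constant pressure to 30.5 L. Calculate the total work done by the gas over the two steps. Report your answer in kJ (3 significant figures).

Step 1 (adiabatic): W = (P₁V₁ − P₂V₂)/(γ−1) = (15706 − 8268)/0.667 = 11158 J.
After step 1: P = 111.6 kPa, V = 74.1 L, T = 247.9 K.
Step 2 (isobaric): W = PΔV = (111.6 kPa)(30.5 − 74.1 L) = -4865 J.
W_total = 11158 − 4865 = 6293 J.

W_total ≈ 6.29 kJ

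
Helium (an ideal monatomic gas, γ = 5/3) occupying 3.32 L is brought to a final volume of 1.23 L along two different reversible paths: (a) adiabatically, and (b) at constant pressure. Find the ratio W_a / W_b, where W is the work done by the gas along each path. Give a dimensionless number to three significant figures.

Path (a) adiabatic: W = P₁V₁(1 − (V₁/V₂)^(γ−1))/(γ−1) → W_a/(P₁V₁) = -1.408.
Path (b) isobaric: W = P₁(V₂ − V₁) → W_b/(P₁V₁) = -0.6295.
W_a / W_b = -1.408 / -0.6295 = 2.236.

W_a / W_b ≈ 2.24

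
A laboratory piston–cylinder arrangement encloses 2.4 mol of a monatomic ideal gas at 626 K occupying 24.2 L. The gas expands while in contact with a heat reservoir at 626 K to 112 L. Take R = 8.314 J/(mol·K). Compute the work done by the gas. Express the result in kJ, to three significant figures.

Isothermal: W = nRT ln(V₂/V₁).
W = (2.4)(8.314)(626) × ln(112/24.2)
  = 12491 × 1.532
W_by_gas = 19138 J.

W ≈ 19.1 kJ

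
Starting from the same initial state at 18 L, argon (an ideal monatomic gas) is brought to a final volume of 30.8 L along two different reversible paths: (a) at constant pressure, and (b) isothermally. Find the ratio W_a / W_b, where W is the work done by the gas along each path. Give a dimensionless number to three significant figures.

W_a / W_b ≈ 1.32

Path (a) isobaric: W = P₁(V₂ − V₁) → W_a/(P₁V₁) = 0.7111.
Path (b) isothermal: W = P₁V₁ ln(V₂/V₁) → W_b/(P₁V₁) = 0.5371.
W_a / W_b = 0.7111 / 0.5371 = 1.324.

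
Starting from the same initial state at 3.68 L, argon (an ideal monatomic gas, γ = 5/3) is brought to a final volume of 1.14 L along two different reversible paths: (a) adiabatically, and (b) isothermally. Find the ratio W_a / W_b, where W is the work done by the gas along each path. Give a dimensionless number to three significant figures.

W_a / W_b ≈ 1.52

Path (a) adiabatic: W = P₁V₁(1 − (V₁/V₂)^(γ−1))/(γ−1) → W_a/(P₁V₁) = -1.776.
Path (b) isothermal: W = P₁V₁ ln(V₂/V₁) → W_b/(P₁V₁) = -1.172.
W_a / W_b = -1.776 / -1.172 = 1.516.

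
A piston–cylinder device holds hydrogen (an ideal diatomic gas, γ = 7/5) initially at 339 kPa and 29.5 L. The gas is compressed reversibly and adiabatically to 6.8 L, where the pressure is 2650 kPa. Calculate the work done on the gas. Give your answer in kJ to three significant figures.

W ≈ 20.0 kJ

Adiabatic: W = (P₁V₁ − P₂V₂)/(γ − 1) with γ = 7/5.
P₁V₁ = 10000 J, P₂V₂ = 18020 J.
W = (10000 − 18020) / 0.4 = -20049 J.
Work on gas = −W_by = 20049 J.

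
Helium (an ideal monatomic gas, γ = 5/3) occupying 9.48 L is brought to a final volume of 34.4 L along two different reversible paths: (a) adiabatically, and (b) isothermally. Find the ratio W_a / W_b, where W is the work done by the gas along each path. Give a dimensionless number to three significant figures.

W_a / W_b ≈ 0.671

Path (a) adiabatic: W = P₁V₁(1 − (V₁/V₂)^(γ−1))/(γ−1) → W_a/(P₁V₁) = 0.8648.
Path (b) isothermal: W = P₁V₁ ln(V₂/V₁) → W_b/(P₁V₁) = 1.289.
W_a / W_b = 0.8648 / 1.289 = 0.671.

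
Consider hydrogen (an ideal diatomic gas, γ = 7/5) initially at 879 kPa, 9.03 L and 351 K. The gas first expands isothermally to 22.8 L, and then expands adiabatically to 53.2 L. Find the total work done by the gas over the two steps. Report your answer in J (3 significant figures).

Step 1 (isothermal): W = P₁V₁ ln(V₂/V₁) = (7937) ln(22.8/9.03) = 7352 J.
After step 1: P = 348.1 kPa, V = 22.8 L, T = 351 K.
Step 2 (adiabatic): W = (P₁V₁ − P₂V₂)/(γ−1) = (7937 − 5656)/0.4 = 5704 J.
W_total = 7352 + 5704 = 13056 J.

W_total ≈ 13100 J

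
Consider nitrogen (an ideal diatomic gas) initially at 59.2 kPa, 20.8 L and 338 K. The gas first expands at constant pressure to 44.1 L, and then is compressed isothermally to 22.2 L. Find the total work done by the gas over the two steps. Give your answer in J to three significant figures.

W_total ≈ -413 J

Step 1 (isobaric): W = PΔV = (59.2 kPa)(44.1 − 20.8 L) = 1379 J.
After step 1: P = 59.2 kPa, V = 44.1 L, T = 716.6 K.
Step 2 (isothermal): W = P₁V₁ ln(V₂/V₁) = (2611) ln(22.2/44.1) = -1792 J.
W_total = 1379 − 1792 = -412.6 J.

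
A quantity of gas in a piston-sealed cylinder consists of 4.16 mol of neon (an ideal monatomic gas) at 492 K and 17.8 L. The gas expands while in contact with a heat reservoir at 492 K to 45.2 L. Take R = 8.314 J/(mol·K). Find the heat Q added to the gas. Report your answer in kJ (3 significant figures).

Isothermal ⇒ ΔU = 0, so Q = W = nRT ln(V₂/V₁).
Q = (4.16)(8.314)(492) ln(45.2/17.8) = 17016 × 0.9319 = 15858 J.

Q ≈ 15.9 kJ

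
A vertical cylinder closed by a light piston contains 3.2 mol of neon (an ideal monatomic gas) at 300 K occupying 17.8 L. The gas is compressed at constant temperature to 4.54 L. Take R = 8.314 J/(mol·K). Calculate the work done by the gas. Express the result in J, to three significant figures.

Isothermal: W = nRT ln(V₂/V₁).
W = (3.2)(8.314)(300) × ln(4.54/17.8)
  = 7981 × -1.366
W_by_gas = -10905 J.

W ≈ -10900 J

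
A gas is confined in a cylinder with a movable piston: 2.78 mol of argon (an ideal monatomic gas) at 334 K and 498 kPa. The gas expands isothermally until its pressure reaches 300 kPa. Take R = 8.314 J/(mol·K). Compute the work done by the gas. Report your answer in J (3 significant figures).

W ≈ 3910 J

Isothermal process: W = nRT ln(V₂/V₁) = nRT ln(P₁/P₂).
W = (2.78)(8.314)(334) × ln(498/300)
  = 7720 × ln(1.66) = 7720 × 0.5068
W_by_gas = 3912 J.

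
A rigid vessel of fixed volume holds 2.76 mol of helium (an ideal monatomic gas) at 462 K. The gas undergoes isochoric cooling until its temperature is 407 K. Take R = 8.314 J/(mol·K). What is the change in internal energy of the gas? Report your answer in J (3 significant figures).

ΔU ≈ -1890 J

Constant volume ⇒ W = 0, so Q = ΔU = nCᵥΔT with Cᵥ = 3R/2 = 12.47 J/(mol·K).
ΔU = (2.76)(12.47)(407 − 462) = -1893 J.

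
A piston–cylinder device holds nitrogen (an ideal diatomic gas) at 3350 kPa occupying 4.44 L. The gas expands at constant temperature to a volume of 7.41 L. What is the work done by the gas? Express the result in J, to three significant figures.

Isothermal: W = nRT ln(V₂/V₁) = P₁V₁ ln(V₂/V₁).
P₁V₁ = (3350 kPa)(4.44 L) = 14874 J.
W = 14874 × ln(7.41/4.44) = 14874 × 0.5122
W_by_gas = 7618 J.

W ≈ 7620 J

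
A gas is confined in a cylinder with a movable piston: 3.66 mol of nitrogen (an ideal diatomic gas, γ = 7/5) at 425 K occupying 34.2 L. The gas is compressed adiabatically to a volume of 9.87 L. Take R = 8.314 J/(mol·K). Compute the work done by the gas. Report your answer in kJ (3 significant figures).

W ≈ -20.8 kJ

Adiabatic: TV^(γ−1) = const with γ = 7/5.
T₂ = T₁ (V₁/V₂)^(γ−1) = 425 × (34.2/9.87)^0.4 = 425 × 1.644 = 698.7 K.
W_by = nCᵥ(T₁ − T₂) = (3.66)(20.79)(425 − 698.7) = -20819 J.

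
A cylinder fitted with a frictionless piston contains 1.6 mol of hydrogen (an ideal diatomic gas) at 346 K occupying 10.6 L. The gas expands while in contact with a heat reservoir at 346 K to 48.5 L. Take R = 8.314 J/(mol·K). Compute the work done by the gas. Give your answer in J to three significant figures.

W ≈ 7000 J

Isothermal: W = nRT ln(V₂/V₁).
W = (1.6)(8.314)(346) × ln(48.5/10.6)
  = 4603 × 1.521
W_by_gas = 6999 J.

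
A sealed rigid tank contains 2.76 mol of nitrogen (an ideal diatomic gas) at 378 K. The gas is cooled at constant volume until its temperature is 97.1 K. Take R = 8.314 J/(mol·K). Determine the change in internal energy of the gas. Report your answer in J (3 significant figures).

Constant volume ⇒ W = 0, so Q = ΔU = nCᵥΔT with Cᵥ = 5R/2 = 20.79 J/(mol·K).
ΔU = (2.76)(20.79)(97.1 − 378) = -16114 J.

ΔU ≈ -16100 J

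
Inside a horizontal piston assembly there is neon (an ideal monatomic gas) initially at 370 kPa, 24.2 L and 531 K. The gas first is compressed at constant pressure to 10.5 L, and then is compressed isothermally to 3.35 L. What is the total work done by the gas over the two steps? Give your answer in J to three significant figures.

Step 1 (isobaric): W = PΔV = (370 kPa)(10.5 − 24.2 L) = -5069 J.
After step 1: P = 370 kPa, V = 10.5 L, T = 230.4 K.
Step 2 (isothermal): W = P₁V₁ ln(V₂/V₁) = (3885) ln(3.35/10.5) = -4438 J.
W_total = -5069 − 4438 = -9507 J.

W_total ≈ -9510 J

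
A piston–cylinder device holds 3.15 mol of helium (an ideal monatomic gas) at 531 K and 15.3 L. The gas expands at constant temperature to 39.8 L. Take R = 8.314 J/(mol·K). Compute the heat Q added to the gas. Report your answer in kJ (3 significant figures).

Q ≈ 13.3 kJ

Isothermal ⇒ ΔU = 0, so Q = W = nRT ln(V₂/V₁).
Q = (3.15)(8.314)(531) ln(39.8/15.3) = 13906 × 0.956 = 13295 J.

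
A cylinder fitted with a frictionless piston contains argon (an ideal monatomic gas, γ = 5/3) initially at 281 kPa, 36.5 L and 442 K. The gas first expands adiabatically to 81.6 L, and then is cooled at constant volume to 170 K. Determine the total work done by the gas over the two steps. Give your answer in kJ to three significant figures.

W_total ≈ 6.39 kJ

Step 1 (adiabatic): W = (P₁V₁ − P₂V₂)/(γ−1) = (10256 − 5999)/0.667 = 6386 J.
Step 2 (isochoric): W = 0 (constant volume).
W_total = 6386 + 0 = 6386 J.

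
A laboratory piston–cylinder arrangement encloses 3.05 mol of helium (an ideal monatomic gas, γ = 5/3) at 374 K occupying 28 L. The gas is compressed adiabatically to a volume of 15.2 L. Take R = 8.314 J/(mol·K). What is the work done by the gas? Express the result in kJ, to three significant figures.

W ≈ -7.15 kJ

Adiabatic: TV^(γ−1) = const with γ = 5/3.
T₂ = T₁ (V₁/V₂)^(γ−1) = 374 × (28/15.2)^0.667 = 374 × 1.503 = 562 K.
W_by = nCᵥ(T₁ − T₂) = (3.05)(12.47)(374 − 562) = -7151 J.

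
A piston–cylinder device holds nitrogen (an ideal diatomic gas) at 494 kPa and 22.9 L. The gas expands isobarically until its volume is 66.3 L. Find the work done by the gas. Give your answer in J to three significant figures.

W ≈ 21400 J

Isobaric: W = P ΔV.
W = (494 kPa)(66.3 − 22.9 L) = (494)(43.4) = 21440 J.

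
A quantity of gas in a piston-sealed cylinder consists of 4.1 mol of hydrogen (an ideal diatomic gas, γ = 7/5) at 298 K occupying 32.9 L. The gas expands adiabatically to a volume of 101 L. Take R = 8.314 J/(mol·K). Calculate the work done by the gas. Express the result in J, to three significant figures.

Adiabatic: TV^(γ−1) = const with γ = 7/5.
T₂ = T₁ (V₁/V₂)^(γ−1) = 298 × (32.9/101)^0.4 = 298 × 0.6385 = 190.3 K.
W_by = nCᵥ(T₁ − T₂) = (4.1)(20.79)(298 − 190.3) = 9181 J.

W ≈ 9180 J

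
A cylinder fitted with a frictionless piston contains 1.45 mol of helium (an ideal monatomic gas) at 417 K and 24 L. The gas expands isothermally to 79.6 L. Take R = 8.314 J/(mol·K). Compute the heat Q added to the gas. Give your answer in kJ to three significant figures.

Q ≈ 6.03 kJ

Isothermal ⇒ ΔU = 0, so Q = W = nRT ln(V₂/V₁).
Q = (1.45)(8.314)(417) ln(79.6/24) = 5027 × 1.199 = 6027 J.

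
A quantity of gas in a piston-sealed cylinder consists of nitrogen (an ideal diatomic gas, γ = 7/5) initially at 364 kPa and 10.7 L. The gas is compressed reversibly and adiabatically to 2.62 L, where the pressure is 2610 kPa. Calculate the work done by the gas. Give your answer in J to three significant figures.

Adiabatic: W = (P₁V₁ − P₂V₂)/(γ − 1) with γ = 7/5.
P₁V₁ = 3895 J, P₂V₂ = 6838 J.
W = (3895 − 6838) / 0.4 = -7359 J.

W ≈ -7360 J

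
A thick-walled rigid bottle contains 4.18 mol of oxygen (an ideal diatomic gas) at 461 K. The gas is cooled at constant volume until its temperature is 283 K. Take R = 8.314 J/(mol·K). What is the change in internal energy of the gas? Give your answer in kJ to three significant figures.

Constant volume ⇒ W = 0, so Q = ΔU = nCᵥΔT with Cᵥ = 5R/2 = 20.79 J/(mol·K).
ΔU = (4.18)(20.79)(283 − 461) = -15465 J.

ΔU ≈ -15.5 kJ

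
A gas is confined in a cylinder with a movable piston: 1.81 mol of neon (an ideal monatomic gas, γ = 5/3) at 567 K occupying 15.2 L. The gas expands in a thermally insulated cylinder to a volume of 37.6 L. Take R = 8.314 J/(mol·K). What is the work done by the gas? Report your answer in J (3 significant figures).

W ≈ 5800 J

Adiabatic: TV^(γ−1) = const with γ = 5/3.
T₂ = T₁ (V₁/V₂)^(γ−1) = 567 × (15.2/37.6)^0.667 = 567 × 0.5467 = 310 K.
W_by = nCᵥ(T₁ − T₂) = (1.81)(12.47)(567 − 310) = 5801 J.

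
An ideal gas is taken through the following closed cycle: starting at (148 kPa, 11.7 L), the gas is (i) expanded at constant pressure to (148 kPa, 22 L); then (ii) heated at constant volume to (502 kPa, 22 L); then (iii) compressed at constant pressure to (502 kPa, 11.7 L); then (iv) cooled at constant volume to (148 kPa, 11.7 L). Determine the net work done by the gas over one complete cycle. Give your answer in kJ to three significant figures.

W_net ≈ -3.65 kJ

Constant-volume legs do no work.
W(i) = (148)(22 − 11.7) = 1524 J; W(iii) = (502)(11.7 − 22) = -5171 J.
W_net = 1524 − 5171 = -3646 J (the counter-clockwise enclosed area).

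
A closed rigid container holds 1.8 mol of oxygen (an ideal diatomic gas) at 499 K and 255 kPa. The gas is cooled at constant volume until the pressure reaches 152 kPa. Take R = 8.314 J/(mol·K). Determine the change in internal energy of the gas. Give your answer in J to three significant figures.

ΔU ≈ -7540 J

Constant volume ⇒ W = 0, so Q = ΔU = nCᵥΔT with Cᵥ = 5R/2 = 20.79 J/(mol·K).
At constant V, T₂/T₁ = P₂/P₁ ⇒ ΔT = T₁(P₂/P₁ − 1) = 499·(152/255 − 1) = -201.6 K.
ΔU = (1.8)(20.79)(-201.6) = -7541 J.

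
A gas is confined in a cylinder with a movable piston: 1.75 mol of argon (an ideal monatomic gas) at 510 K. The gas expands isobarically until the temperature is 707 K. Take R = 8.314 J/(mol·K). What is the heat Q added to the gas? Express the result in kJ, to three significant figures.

Q ≈ 7.17 kJ

Isobaric: W = nRΔT = (1.75)(8.314)(197) = 2866 J.
ΔU = nCᵥΔT with Cᵥ = 3R/2: ΔU = (1.75)(12.47)(197) = 4299 J.
Q = ΔU + W = 4299 + 2866 = 7166 J.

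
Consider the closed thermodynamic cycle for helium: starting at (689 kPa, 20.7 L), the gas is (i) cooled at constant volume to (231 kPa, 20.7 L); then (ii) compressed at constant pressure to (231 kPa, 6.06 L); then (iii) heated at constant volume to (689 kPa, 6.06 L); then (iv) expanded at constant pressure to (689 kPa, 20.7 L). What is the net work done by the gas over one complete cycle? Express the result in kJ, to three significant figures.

W_net ≈ 6.71 kJ

Constant-volume legs do no work.
W(ii) = (231)(6.06 − 20.7) = -3382 J; W(iv) = (689)(20.7 − 6.06) = 10087 J.
W_net = -3382 + 10087 = 6705 J (the clockwise enclosed area).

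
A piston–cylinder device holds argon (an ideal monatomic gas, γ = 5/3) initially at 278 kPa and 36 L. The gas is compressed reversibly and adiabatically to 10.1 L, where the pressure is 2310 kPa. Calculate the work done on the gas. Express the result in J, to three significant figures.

W ≈ 20000 J

Adiabatic: W = (P₁V₁ − P₂V₂)/(γ − 1) with γ = 5/3.
P₁V₁ = 10008 J, P₂V₂ = 23331 J.
W = (10008 − 23331) / 0.6667 = -19984 J.
Work on gas = −W_by = 19984 J.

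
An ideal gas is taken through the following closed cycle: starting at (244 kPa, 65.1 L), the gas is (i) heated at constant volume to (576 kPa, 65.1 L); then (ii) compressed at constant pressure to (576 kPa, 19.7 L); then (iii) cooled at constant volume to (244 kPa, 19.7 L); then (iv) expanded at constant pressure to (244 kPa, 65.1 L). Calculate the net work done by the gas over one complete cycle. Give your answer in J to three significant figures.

Constant-volume legs do no work.
W(ii) = (576)(19.7 − 65.1) = -26150 J; W(iv) = (244)(65.1 − 19.7) = 11078 J.
W_net = -26150 + 11078 = -15073 J (the counter-clockwise enclosed area).

W_net ≈ -15100 J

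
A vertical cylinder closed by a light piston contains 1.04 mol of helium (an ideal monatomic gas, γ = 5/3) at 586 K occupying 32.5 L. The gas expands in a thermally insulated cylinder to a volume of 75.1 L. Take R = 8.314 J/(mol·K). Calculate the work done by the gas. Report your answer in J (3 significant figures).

W ≈ 3250 J

Adiabatic: TV^(γ−1) = const with γ = 5/3.
T₂ = T₁ (V₁/V₂)^(γ−1) = 586 × (32.5/75.1)^0.667 = 586 × 0.5721 = 335.3 K.
W_by = nCᵥ(T₁ − T₂) = (1.04)(12.47)(586 − 335.3) = 3252 J.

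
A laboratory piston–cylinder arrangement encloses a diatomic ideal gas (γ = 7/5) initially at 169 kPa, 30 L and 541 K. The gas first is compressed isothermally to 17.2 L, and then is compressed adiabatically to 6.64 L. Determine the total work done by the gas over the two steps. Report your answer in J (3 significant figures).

Step 1 (isothermal): W = P₁V₁ ln(V₂/V₁) = (5070) ln(17.2/30) = -2820 J.
After step 1: P = 294.8 kPa, V = 17.2 L, T = 541 K.
Step 2 (adiabatic): W = (P₁V₁ − P₂V₂)/(γ−1) = (5070 − 7419)/0.4 = -5873 J.
W_total = -2820 − 5873 = -8693 J.

W_total ≈ -8690 J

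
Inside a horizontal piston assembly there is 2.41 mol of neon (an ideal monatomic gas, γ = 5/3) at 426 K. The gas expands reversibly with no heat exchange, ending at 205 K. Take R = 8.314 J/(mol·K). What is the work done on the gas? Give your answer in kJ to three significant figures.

W ≈ -6.64 kJ

Adiabatic ⇒ Q = 0, so W_by = −ΔU = nCᵥ(T₁ − T₂).
Cᵥ = 3R/2 = 12.47 J/(mol·K).
W = (2.41)(12.47)(426 − 205) = 6642 J.
Work on gas = −W_by = -6642 J.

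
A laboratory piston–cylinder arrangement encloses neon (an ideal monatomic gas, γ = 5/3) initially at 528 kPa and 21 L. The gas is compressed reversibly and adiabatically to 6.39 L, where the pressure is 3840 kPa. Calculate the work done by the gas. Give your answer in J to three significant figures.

W ≈ -20200 J

Adiabatic: W = (P₁V₁ − P₂V₂)/(γ − 1) with γ = 5/3.
P₁V₁ = 11088 J, P₂V₂ = 24538 J.
W = (11088 − 24538) / 0.6667 = -20174 J.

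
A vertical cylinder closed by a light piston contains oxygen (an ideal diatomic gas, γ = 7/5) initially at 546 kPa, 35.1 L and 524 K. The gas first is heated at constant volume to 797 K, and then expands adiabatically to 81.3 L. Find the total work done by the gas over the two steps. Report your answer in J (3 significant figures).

Step 1 (isochoric): W = 0 (constant volume).
After step 1: P = 830.5 kPa (V unchanged).
Step 2 (adiabatic): W = (P₁V₁ − P₂V₂)/(γ−1) = (29149 − 20831)/0.4 = 20795 J.
W_total = 0 + 20795 = 20795 J.

W_total ≈ 20800 J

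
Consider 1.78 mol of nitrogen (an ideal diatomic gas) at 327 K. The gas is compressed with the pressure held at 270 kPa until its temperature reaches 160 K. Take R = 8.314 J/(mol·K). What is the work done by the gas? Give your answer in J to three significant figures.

Isobaric: W = P ΔV = nR ΔT.
W = (1.78)(8.314)(160 − 327) = -2471 J.

W ≈ -2470 J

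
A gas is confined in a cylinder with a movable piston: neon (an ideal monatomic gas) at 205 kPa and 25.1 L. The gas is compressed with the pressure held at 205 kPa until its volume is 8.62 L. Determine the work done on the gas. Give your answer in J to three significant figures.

Isobaric: W = P ΔV.
W = (205 kPa)(8.62 − 25.1 L) = (205)(-16.48) = -3378 J.
Work on gas = −W_by = 3378 J.

W ≈ 3380 J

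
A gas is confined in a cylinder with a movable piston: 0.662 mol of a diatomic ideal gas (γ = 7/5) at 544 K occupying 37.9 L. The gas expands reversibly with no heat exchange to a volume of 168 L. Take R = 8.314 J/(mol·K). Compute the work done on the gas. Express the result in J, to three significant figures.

W ≈ -3360 J

Adiabatic: TV^(γ−1) = const with γ = 7/5.
T₂ = T₁ (V₁/V₂)^(γ−1) = 544 × (37.9/168)^0.4 = 544 × 0.5512 = 299.9 K.
W_by = nCᵥ(T₁ − T₂) = (0.662)(20.79)(544 − 299.9) = 3359 J.
Work on gas = −W_by = -3359 J.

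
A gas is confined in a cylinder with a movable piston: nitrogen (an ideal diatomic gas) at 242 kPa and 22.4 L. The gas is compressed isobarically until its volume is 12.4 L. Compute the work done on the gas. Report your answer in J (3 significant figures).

Isobaric: W = P ΔV.
W = (242 kPa)(12.4 − 22.4 L) = (242)(-10) = -2420 J.
Work on gas = −W_by = 2420 J.

W ≈ 2420 J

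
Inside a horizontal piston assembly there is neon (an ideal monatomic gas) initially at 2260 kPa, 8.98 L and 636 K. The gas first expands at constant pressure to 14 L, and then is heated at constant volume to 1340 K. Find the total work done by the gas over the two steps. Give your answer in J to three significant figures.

W_total ≈ 11300 J

Step 1 (isobaric): W = PΔV = (2260 kPa)(14 − 8.98 L) = 11345 J.
Step 2 (isochoric): W = 0 (constant volume).
W_total = 11345 + 0 = 11345 J.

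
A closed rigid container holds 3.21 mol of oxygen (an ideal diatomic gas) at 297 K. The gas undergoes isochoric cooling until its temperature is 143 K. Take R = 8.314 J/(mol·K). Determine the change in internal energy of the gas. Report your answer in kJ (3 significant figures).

ΔU ≈ -10.3 kJ

Constant volume ⇒ W = 0, so Q = ΔU = nCᵥΔT with Cᵥ = 5R/2 = 20.79 J/(mol·K).
ΔU = (3.21)(20.79)(143 − 297) = -10275 J.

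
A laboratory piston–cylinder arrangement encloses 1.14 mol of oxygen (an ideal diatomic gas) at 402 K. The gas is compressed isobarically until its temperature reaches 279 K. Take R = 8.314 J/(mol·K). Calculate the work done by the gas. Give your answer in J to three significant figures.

W ≈ -1170 J

Isobaric: W = P ΔV = nR ΔT.
W = (1.14)(8.314)(279 − 402) = -1166 J.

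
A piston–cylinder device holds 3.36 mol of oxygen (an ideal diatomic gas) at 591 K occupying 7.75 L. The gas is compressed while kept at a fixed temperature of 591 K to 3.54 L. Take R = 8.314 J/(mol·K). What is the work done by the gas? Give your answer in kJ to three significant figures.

W ≈ -12.9 kJ

Isothermal: W = nRT ln(V₂/V₁).
W = (3.36)(8.314)(591) × ln(3.54/7.75)
  = 16510 × -0.7836
W_by_gas = -12936 J.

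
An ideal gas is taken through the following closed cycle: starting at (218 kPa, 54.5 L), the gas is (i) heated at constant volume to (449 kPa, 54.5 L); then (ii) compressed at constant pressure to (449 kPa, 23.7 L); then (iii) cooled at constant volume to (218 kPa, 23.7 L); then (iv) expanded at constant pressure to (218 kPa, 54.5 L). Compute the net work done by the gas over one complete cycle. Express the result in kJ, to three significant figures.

W_net ≈ -7.11 kJ

Constant-volume legs do no work.
W(ii) = (449)(23.7 − 54.5) = -13829 J; W(iv) = (218)(54.5 − 23.7) = 6714 J.
W_net = -13829 + 6714 = -7115 J (the counter-clockwise enclosed area).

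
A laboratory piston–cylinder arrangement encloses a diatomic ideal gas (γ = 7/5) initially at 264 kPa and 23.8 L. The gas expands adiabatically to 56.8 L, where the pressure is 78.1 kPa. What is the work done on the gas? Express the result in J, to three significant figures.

W ≈ -4620 J

Adiabatic: W = (P₁V₁ − P₂V₂)/(γ − 1) with γ = 7/5.
P₁V₁ = 6283 J, P₂V₂ = 4436 J.
W = (6283 − 4436) / 0.4 = 4618 J.
Work on gas = −W_by = -4618 J.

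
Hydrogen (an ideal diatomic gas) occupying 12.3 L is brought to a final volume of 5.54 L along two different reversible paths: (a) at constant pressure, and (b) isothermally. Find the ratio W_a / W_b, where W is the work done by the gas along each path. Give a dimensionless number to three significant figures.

W_a / W_b ≈ 0.689

Path (a) isobaric: W = P₁(V₂ − V₁) → W_a/(P₁V₁) = -0.5496.
Path (b) isothermal: W = P₁V₁ ln(V₂/V₁) → W_b/(P₁V₁) = -0.7976.
W_a / W_b = -0.5496 / -0.7976 = 0.6891.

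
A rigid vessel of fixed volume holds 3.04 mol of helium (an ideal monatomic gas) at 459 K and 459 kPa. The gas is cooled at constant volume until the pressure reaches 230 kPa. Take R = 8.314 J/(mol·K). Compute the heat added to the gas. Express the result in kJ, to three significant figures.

Constant volume ⇒ W = 0, so Q = ΔU = nCᵥΔT with Cᵥ = 3R/2 = 12.47 J/(mol·K).
At constant V, T₂/T₁ = P₂/P₁ ⇒ ΔT = T₁(P₂/P₁ − 1) = 459·(230/459 − 1) = -229 K.
ΔU = (3.04)(12.47)(-229) = -8682 J.

Q ≈ -8.68 kJ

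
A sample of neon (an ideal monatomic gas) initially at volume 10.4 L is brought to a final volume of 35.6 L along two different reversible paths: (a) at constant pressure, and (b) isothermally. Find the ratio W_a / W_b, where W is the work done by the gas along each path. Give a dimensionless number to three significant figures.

Path (a) isobaric: W = P₁(V₂ − V₁) → W_a/(P₁V₁) = 2.423.
Path (b) isothermal: W = P₁V₁ ln(V₂/V₁) → W_b/(P₁V₁) = 1.231.
W_a / W_b = 2.423 / 1.231 = 1.969.

W_a / W_b ≈ 1.97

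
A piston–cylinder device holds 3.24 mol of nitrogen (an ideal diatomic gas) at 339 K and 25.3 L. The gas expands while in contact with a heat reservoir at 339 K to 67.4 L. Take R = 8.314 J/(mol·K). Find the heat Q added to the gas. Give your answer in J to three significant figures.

Q ≈ 8950 J

Isothermal ⇒ ΔU = 0, so Q = W = nRT ln(V₂/V₁).
Q = (3.24)(8.314)(339) ln(67.4/25.3) = 9132 × 0.9798 = 8948 J.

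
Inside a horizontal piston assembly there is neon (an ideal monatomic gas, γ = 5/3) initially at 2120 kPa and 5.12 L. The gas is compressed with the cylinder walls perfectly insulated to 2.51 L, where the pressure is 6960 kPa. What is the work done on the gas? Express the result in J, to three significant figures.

Adiabatic: W = (P₁V₁ − P₂V₂)/(γ − 1) with γ = 5/3.
P₁V₁ = 10854 J, P₂V₂ = 17470 J.
W = (10854 − 17470) / 0.6667 = -9923 J.
Work on gas = −W_by = 9923 J.

W ≈ 9920 J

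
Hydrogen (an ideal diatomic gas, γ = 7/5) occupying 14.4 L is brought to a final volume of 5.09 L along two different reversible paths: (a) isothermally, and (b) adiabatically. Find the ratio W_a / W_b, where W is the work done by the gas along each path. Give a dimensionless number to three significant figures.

Path (a) isothermal: W = P₁V₁ ln(V₂/V₁) → W_a/(P₁V₁) = -1.04.
Path (b) adiabatic: W = P₁V₁(1 − (V₁/V₂)^(γ−1))/(γ−1) → W_b/(P₁V₁) = -1.29.
W_a / W_b = -1.04 / -1.29 = 0.8064.

W_a / W_b ≈ 0.806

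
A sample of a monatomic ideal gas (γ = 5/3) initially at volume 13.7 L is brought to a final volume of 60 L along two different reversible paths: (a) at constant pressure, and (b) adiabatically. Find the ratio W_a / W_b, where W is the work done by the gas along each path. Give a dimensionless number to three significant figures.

Path (a) isobaric: W = P₁(V₂ − V₁) → W_a/(P₁V₁) = 3.38.
Path (b) adiabatic: W = P₁V₁(1 − (V₁/V₂)^(γ−1))/(γ−1) → W_b/(P₁V₁) = 0.9396.
W_a / W_b = 3.38 / 0.9396 = 3.597.

W_a / W_b ≈ 3.60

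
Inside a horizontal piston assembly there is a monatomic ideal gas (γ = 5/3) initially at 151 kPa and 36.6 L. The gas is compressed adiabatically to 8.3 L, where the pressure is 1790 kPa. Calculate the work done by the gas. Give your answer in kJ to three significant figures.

W ≈ -14.0 kJ

Adiabatic: W = (P₁V₁ − P₂V₂)/(γ − 1) with γ = 5/3.
P₁V₁ = 5527 J, P₂V₂ = 14857 J.
W = (5527 − 14857) / 0.6667 = -13996 J.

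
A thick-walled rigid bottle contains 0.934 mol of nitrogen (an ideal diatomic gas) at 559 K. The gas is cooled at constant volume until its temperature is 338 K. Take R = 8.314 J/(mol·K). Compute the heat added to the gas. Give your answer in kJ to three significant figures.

Q ≈ -4.29 kJ

Constant volume ⇒ W = 0, so Q = ΔU = nCᵥΔT with Cᵥ = 5R/2 = 20.79 J/(mol·K).
ΔU = (0.934)(20.79)(338 − 559) = -4290 J.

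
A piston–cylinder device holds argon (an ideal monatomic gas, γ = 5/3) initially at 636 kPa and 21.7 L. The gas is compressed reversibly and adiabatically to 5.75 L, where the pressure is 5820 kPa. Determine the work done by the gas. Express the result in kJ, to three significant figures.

W ≈ -29.5 kJ

Adiabatic: W = (P₁V₁ − P₂V₂)/(γ − 1) with γ = 5/3.
P₁V₁ = 13801 J, P₂V₂ = 33465 J.
W = (13801 − 33465) / 0.6667 = -29496 J.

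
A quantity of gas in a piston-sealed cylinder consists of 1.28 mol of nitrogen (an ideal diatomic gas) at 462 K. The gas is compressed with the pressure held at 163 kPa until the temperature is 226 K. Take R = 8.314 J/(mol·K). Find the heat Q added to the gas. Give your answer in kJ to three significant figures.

Isobaric: W = nRΔT = (1.28)(8.314)(-236) = -2511 J.
ΔU = nCᵥΔT with Cᵥ = 5R/2: ΔU = (1.28)(20.79)(-236) = -6279 J.
Q = ΔU + W = -6279 − 2511 = -8790 J.

Q ≈ -8.79 kJ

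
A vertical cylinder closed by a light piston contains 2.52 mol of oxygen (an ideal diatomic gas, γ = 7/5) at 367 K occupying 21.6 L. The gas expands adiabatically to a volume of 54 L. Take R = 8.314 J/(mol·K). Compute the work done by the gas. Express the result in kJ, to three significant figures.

W ≈ 5.90 kJ

Adiabatic: TV^(γ−1) = const with γ = 7/5.
T₂ = T₁ (V₁/V₂)^(γ−1) = 367 × (21.6/54)^0.4 = 367 × 0.6931 = 254.4 K.
W_by = nCᵥ(T₁ − T₂) = (2.52)(20.79)(367 − 254.4) = 5899 J.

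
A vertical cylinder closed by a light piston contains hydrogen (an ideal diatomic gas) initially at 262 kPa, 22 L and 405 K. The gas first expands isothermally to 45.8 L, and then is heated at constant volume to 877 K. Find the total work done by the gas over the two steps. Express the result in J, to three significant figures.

Step 1 (isothermal): W = P₁V₁ ln(V₂/V₁) = (5764) ln(45.8/22) = 4226 J.
Step 2 (isochoric): W = 0 (constant volume).
W_total = 4226 + 0 = 4226 J.

W_total ≈ 4230 J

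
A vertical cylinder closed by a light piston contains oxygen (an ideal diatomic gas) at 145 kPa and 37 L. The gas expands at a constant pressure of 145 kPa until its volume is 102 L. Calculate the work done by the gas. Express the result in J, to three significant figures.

W ≈ 9420 J

Isobaric: W = P ΔV.
W = (145 kPa)(102 − 37 L) = (145)(65) = 9425 J.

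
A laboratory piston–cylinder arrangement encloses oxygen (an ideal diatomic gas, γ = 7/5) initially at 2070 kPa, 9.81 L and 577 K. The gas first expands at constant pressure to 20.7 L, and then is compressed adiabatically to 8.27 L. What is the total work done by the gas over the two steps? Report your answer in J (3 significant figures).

W_total ≈ -25000 J

Step 1 (isobaric): W = PΔV = (2070 kPa)(20.7 − 9.81 L) = 22542 J.
After step 1: P = 2070 kPa, V = 20.7 L, T = 1218 K.
Step 2 (adiabatic): W = (P₁V₁ − P₂V₂)/(γ−1) = (42849 − 61848)/0.4 = -47498 J.
W_total = 22542 − 47498 = -24956 J.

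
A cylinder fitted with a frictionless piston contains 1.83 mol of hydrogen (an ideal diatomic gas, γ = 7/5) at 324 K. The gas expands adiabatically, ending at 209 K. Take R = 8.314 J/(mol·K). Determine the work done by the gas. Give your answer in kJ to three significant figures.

Adiabatic ⇒ Q = 0, so W_by = −ΔU = nCᵥ(T₁ − T₂).
Cᵥ = 5R/2 = 20.79 J/(mol·K).
W = (1.83)(20.79)(324 − 209) = 4374 J.

W ≈ 4.37 kJ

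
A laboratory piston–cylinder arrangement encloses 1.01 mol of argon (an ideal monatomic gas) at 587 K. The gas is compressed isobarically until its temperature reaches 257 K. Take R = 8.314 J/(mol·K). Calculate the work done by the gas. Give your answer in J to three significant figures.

Isobaric: W = P ΔV = nR ΔT.
W = (1.01)(8.314)(257 − 587) = -2771 J.

W ≈ -2770 J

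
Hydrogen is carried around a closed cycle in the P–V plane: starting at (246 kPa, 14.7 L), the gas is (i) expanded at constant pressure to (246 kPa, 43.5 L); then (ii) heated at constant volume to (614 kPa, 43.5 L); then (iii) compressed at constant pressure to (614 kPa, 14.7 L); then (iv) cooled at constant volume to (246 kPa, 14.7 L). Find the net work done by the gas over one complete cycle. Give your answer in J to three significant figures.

Constant-volume legs do no work.
W(i) = (246)(43.5 − 14.7) = 7085 J; W(iii) = (614)(14.7 − 43.5) = -17683 J.
W_net = 7085 − 17683 = -10598 J (the counter-clockwise enclosed area).

W_net ≈ -10600 J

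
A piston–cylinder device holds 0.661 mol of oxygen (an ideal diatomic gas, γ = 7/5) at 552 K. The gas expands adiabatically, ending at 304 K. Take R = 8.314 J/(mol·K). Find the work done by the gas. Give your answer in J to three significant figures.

Adiabatic ⇒ Q = 0, so W_by = −ΔU = nCᵥ(T₁ − T₂).
Cᵥ = 5R/2 = 20.79 J/(mol·K).
W = (0.661)(20.79)(552 − 304) = 3407 J.

W ≈ 3410 J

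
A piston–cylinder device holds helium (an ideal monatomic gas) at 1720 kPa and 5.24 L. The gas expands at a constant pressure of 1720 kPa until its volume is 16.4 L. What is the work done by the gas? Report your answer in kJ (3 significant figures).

Isobaric: W = P ΔV.
W = (1720 kPa)(16.4 − 5.24 L) = (1720)(11.16) = 19195 J.

W ≈ 19.2 kJ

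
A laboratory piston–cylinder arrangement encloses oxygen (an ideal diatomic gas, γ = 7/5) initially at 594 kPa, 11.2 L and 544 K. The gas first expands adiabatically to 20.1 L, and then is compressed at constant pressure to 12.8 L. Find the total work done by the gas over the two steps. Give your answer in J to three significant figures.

W_total ≈ 1560 J

Step 1 (adiabatic): W = (P₁V₁ − P₂V₂)/(γ−1) = (6653 − 5265)/0.4 = 3469 J.
After step 1: P = 261.9 kPa, V = 20.1 L, T = 430.5 K.
Step 2 (isobaric): W = PΔV = (261.9 kPa)(12.8 − 20.1 L) = -1912 J.
W_total = 3469 − 1912 = 1557 J.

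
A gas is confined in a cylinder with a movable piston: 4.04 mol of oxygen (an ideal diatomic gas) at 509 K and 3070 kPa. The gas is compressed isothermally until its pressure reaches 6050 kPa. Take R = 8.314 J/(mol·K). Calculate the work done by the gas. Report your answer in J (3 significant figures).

Isothermal process: W = nRT ln(V₂/V₁) = nRT ln(P₁/P₂).
W = (4.04)(8.314)(509) × ln(3070/6050)
  = 17097 × ln(0.5074) = 17097 × -0.6784
W_by_gas = -11598 J.

W ≈ -11600 J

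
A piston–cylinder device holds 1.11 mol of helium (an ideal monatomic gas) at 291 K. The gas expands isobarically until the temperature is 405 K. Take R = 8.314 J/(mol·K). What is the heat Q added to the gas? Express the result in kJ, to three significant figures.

Q ≈ 2.63 kJ

Isobaric: W = nRΔT = (1.11)(8.314)(114) = 1052 J.
ΔU = nCᵥΔT with Cᵥ = 3R/2: ΔU = (1.11)(12.47)(114) = 1578 J.
Q = ΔU + W = 1578 + 1052 = 2630 J.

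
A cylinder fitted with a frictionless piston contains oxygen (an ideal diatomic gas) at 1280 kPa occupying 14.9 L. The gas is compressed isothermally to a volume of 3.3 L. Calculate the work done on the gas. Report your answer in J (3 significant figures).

Isothermal: W = nRT ln(V₂/V₁) = P₁V₁ ln(V₂/V₁).
P₁V₁ = (1280 kPa)(14.9 L) = 19072 J.
W = 19072 × ln(3.3/14.9) = 19072 × -1.507
W_by_gas = -28750 J; work on gas = −W_by = 28750 J.

W ≈ 28700 J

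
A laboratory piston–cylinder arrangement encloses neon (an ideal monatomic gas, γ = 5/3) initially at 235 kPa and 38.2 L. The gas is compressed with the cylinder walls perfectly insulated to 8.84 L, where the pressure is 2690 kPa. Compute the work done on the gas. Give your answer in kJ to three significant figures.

W ≈ 22.2 kJ

Adiabatic: W = (P₁V₁ − P₂V₂)/(γ − 1) with γ = 5/3.
P₁V₁ = 8977 J, P₂V₂ = 23780 J.
W = (8977 − 23780) / 0.6667 = -22204 J.
Work on gas = −W_by = 22204 J.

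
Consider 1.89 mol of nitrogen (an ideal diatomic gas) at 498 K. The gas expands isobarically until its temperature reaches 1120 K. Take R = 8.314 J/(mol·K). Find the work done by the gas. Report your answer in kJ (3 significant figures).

W ≈ 9.77 kJ

Isobaric: W = P ΔV = nR ΔT.
W = (1.89)(8.314)(1120 − 498) = 9774 J.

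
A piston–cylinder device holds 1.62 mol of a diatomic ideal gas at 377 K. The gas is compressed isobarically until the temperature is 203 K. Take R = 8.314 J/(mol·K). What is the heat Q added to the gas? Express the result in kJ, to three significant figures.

Isobaric: W = nRΔT = (1.62)(8.314)(-174) = -2344 J.
ΔU = nCᵥΔT with Cᵥ = 5R/2: ΔU = (1.62)(20.79)(-174) = -5859 J.
Q = ΔU + W = -5859 − 2344 = -8202 J.

Q ≈ -8.20 kJ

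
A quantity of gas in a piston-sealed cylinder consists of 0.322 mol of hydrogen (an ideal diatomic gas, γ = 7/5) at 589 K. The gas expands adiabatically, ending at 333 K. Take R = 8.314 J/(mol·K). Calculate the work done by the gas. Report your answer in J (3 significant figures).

Adiabatic ⇒ Q = 0, so W_by = −ΔU = nCᵥ(T₁ − T₂).
Cᵥ = 5R/2 = 20.79 J/(mol·K).
W = (0.322)(20.79)(589 − 333) = 1713 J.

W ≈ 1710 J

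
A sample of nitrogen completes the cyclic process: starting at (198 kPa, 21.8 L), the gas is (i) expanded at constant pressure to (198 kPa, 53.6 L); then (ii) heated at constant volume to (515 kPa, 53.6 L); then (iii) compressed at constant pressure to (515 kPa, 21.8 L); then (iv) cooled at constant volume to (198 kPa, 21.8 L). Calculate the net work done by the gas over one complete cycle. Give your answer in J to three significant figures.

W_net ≈ -10100 J

Constant-volume legs do no work.
W(i) = (198)(53.6 − 21.8) = 6296 J; W(iii) = (515)(21.8 − 53.6) = -16377 J.
W_net = 6296 − 16377 = -10081 J (the counter-clockwise enclosed area).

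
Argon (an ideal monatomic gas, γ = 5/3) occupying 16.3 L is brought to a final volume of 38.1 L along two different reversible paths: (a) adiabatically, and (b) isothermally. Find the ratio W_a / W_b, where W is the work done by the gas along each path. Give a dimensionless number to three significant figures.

W_a / W_b ≈ 0.764

Path (a) adiabatic: W = P₁V₁(1 − (V₁/V₂)^(γ−1))/(γ−1) → W_a/(P₁V₁) = 0.6483.
Path (b) isothermal: W = P₁V₁ ln(V₂/V₁) → W_b/(P₁V₁) = 0.849.
W_a / W_b = 0.6483 / 0.849 = 0.7636.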